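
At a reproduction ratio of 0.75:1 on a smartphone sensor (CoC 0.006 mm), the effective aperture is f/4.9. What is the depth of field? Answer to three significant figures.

At magnification m, DoF ≈ 2·N_eff·c/m² = 2 × 4.9 × 0.006 / 0.75² = 0.0588 / 0.5625 ≈ 0.105 mm.

0.105 mm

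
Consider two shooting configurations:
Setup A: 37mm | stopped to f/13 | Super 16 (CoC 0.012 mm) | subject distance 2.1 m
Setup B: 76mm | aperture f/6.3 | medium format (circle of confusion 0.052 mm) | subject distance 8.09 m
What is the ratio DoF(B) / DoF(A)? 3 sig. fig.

8.87

Setup A: H = 37²/(13×0.012) + 37 ≈ 8812.6 mm; DoF = Df − Dn = 2745.4 − 1700.3 ≈ 1045.1 mm.
Setup B: H = 76²/(6.3×0.052) + 76 ≈ 17707.3 mm; DoF = Df − Dn = 14831.3 − 5561.9 ≈ 9269.4 mm.
Ratio = 9269.4 / 1045.1 ≈ 8.87.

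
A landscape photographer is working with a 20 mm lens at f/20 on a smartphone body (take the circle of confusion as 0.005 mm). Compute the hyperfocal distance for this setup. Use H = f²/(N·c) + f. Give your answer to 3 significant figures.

4.02 m

Hyperfocal distance H = f²/(N·c) + f = 20²/(20 × 0.005) + 20 = 400/0.1 + 20 ≈ 4020.0 mm ≈ 4.02 m.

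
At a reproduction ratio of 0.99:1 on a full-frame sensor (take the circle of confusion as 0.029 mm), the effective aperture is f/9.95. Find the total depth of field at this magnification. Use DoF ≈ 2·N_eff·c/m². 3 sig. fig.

0.589 mm

At magnification m, DoF ≈ 2·N_eff·c/m² = 2 × 9.95 × 0.029 / 0.99² = 0.5771 / 0.9801 ≈ 0.589 mm.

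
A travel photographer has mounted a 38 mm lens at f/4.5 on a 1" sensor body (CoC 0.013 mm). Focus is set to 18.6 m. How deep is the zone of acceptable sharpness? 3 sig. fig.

64.4 m

Hyperfocal distance H = f²/(N·c) + f = 38²/(4.5 × 0.013) + 38 = 1444/0.0585 + 38 ≈ 24721.8 mm ≈ 24.72 m.
Near limit Dn = s·(H − f)/(H + s − 2f) = 18600 × (24721.8 − 38) / (24721.8 + 18600 − 2 × 38) = 18600 × 24683.8 / 43245.8 ≈ 10616 mm.
Far limit Df = s·(H − f)/(H − s) = 18600 × (24721.8 − 38) / (24721.8 − 18600) = 18600 × 24683.8 / 6121.8 ≈ 74998 mm.
Depth of field = Df − Dn = 74998 − 10616 ≈ 64382 mm ≈ 64.4 m.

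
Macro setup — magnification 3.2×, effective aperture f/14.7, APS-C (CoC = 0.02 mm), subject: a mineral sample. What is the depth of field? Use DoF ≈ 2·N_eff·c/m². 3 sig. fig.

At magnification m, DoF ≈ 2·N_eff·c/m² = 2 × 14.7 × 0.02 / 3.2² = 0.588 / 10.24 ≈ 0.0574 mm.

0.0574 mm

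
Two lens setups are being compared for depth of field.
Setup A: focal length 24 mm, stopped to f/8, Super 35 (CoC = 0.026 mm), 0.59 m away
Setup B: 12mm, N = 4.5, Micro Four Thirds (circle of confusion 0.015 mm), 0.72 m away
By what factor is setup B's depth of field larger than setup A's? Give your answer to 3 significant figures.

Setup A: H = 24²/(8×0.026) + 24 ≈ 2793.2 mm; DoF = Df − Dn = 741.57 − 489.87 ≈ 251.70 mm.
Setup B: H = 12²/(4.5×0.015) + 12 ≈ 2145.3 mm; DoF = Df − Dn = 1077.64 − 540.59 ≈ 537.05 mm.
Ratio = 537.05 / 251.70 ≈ 2.13.

2.13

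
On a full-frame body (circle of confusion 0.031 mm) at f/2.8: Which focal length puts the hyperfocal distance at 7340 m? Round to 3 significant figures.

798 mm

From H = f²/(N·c) + f, with f ≪ H: f ≈ √(H·N·c) = √(7340000 × 2.8 × 0.031) = √637112 ≈ 798.2 mm.
The +f correction barely moves this — solving exactly, f² + N·c·f − N·c·H = 0 ⇒ f = (−N·c + √((N·c)² + 4·N·c·H))/2 = (−0.0868 + √2548448)/2 ≈ 798.15 mm, so f ≈ 798 mm.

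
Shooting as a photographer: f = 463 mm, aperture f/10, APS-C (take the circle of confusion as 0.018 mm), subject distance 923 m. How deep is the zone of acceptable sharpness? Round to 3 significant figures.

Hyperfocal distance H = f²/(N·c) + f = 463²/(10 × 0.018) + 463 = 214369/0.18 + 463 ≈ 1191401.9 mm ≈ 1191 m.
Near limit Dn = s·(H − f)/(H + s − 2f) = 923000 × (1191401.9 − 463) / (1191401.9 + 923000 − 2 × 463) = 923000 × 1190938.9 / 2113475.9 ≈ 520108 mm.
Far limit Df = s·(H − f)/(H − s) = 923000 × (1191401.9 − 463) / (1191401.9 − 923000) = 923000 × 1190938.9 / 268401.9 ≈ 4095488 mm.
Depth of field = Df − Dn = 4095488 − 520108 ≈ 3575380 mm ≈ 3580 m.

3580 m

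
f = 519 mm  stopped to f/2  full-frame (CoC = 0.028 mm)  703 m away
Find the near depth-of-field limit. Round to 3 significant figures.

613 m

Hyperfocal distance H = f²/(N·c) + f = 519²/(2 × 0.028) + 519 = 269361/0.056 + 519 ≈ 4810536.9 mm ≈ 4811 m.
Near limit Dn = s·(H − f)/(H + s − 2f) = 703000 × (4810536.9 − 519) / (4810536.9 + 703000 − 2 × 519) = 703000 × 4810017.9 / 5512498.9 ≈ 613414 mm ≈ 613 m.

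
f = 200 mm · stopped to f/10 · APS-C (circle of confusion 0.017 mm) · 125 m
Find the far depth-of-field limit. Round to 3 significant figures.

266 m

Hyperfocal distance H = f²/(N·c) + f = 200²/(10 × 0.017) + 200 = 40000/0.17 + 200 ≈ 235494.1 mm ≈ 235.5 m.
Far limit Df = s·(H − f)/(H − s) = 125000 × (235494.1 − 200) / (235494.1 − 125000) = 125000 × 235294.1 / 110494.1 ≈ 266184 mm ≈ 266 m.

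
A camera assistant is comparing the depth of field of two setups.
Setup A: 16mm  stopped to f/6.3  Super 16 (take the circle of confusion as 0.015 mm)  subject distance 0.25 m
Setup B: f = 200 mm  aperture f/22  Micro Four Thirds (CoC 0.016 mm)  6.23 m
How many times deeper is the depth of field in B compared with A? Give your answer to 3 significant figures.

15.2

Setup A: H = 16²/(6.3×0.015) + 16 ≈ 2725.0 mm; DoF = Df − Dn = 273.636 − 230.122 ≈ 43.514 mm.
Setup B: H = 200²/(22×0.016) + 200 ≈ 113836.4 mm; DoF = Df − Dn = 6579.11 − 5916.07 ≈ 663.04 mm.
Ratio = 663.04 / 43.514 ≈ 15.2.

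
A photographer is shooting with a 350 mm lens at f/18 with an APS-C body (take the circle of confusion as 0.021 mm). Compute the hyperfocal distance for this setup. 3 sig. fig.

324 m

Hyperfocal distance H = f²/(N·c) + f = 350²/(18 × 0.021) + 350 = 122500/0.378 + 350 ≈ 324424.1 mm ≈ 324 m.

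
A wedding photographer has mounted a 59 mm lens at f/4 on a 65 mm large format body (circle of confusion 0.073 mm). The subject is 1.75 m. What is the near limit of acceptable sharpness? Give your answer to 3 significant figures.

1.53 m

Hyperfocal distance H = f²/(N·c) + f = 59²/(4 × 0.073) + 59 = 3481/0.292 + 59 ≈ 11980.2 mm ≈ 11.98 m.
Near limit Dn = s·(H − f)/(H + s − 2f) = 1750 × (11980.2 − 59) / (11980.2 + 1750 − 2 × 59) = 1750 × 11921.2 / 13612.2 ≈ 1532.6 mm ≈ 1.53 m.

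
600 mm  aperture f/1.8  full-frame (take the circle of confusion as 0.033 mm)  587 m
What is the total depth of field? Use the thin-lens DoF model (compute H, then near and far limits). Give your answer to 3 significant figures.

Hyperfocal distance H = f²/(N·c) + f = 600²/(1.8 × 0.033) + 600 = 360000/0.0594 + 600 ≈ 6061206.1 mm ≈ 6061 m.
Near limit Dn = s·(H − f)/(H + s − 2f) = 587000 × (6061206.1 − 600) / (6061206.1 + 587000 − 2 × 600) = 587000 × 6060606.1 / 6647006.1 ≈ 535215 mm.
Far limit Df = s·(H − f)/(H − s) = 587000 × (6061206.1 − 600) / (6061206.1 − 587000) = 587000 × 6060606.1 / 5474206.1 ≈ 649880 mm.
Depth of field = Df − Dn = 649880 − 535215 ≈ 114665 mm ≈ 115 m.

115 m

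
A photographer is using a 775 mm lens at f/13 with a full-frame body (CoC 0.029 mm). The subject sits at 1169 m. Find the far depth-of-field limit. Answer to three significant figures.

Hyperfocal distance H = f²/(N·c) + f = 775²/(13 × 0.029) + 775 = 600625/0.377 + 775 ≈ 1593944.8 mm ≈ 1594 m.
Far limit Df = s·(H − f)/(H − s) = 1169000 × (1593944.8 − 775) / (1593944.8 − 1169000) = 1169000 × 1593169.8 / 424944.8 ≈ 4382724 mm ≈ 4380 m.

4380 m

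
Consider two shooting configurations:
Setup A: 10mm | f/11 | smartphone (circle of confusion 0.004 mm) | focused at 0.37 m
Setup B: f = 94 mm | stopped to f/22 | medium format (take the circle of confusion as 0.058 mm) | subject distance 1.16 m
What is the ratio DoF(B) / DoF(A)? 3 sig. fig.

3.04

Setup A: H = 10²/(11×0.004) + 10 ≈ 2282.7 mm; DoF = Df − Dn = 439.64 − 319.41 ≈ 120.23 mm.
Setup B: H = 94²/(22×0.058) + 94 ≈ 7018.8 mm; DoF = Df − Dn = 1371.06 − 1005.25 ≈ 365.81 mm.
Ratio = 365.81 / 120.23 ≈ 3.04.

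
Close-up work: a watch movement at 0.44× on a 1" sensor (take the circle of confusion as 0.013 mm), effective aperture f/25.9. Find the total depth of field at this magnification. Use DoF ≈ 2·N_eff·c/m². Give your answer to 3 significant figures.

3.48 mm

At magnification m, DoF ≈ 2·N_eff·c/m² = 2 × 25.9 × 0.013 / 0.44² = 0.6734 / 0.1936 ≈ 3.48 mm.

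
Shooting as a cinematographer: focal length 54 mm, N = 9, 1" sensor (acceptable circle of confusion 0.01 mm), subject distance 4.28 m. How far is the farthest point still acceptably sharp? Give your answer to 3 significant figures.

Hyperfocal distance H = f²/(N·c) + f = 54²/(9 × 0.01) + 54 = 2916/0.09 + 54 ≈ 32454.0 mm ≈ 32.45 m.
Far limit Df = s·(H − f)/(H − s) = 4280 × (32454.0 − 54) / (32454.0 − 4280) = 4280 × 32400.0 / 28174.0 ≈ 4922.0 mm ≈ 4.92 m.

4.92 m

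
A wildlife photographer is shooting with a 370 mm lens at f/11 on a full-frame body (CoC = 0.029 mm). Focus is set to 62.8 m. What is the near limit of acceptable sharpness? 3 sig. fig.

54.8 m

Hyperfocal distance H = f²/(N·c) + f = 370²/(11 × 0.029) + 370 = 136900/0.319 + 370 ≈ 429523.6 mm ≈ 429.5 m.
Near limit Dn = s·(H − f)/(H + s − 2f) = 62800 × (429523.6 − 370) / (429523.6 + 62800 − 2 × 370) = 62800 × 429153.6 / 491583.6 ≈ 54825 mm ≈ 54.8 m.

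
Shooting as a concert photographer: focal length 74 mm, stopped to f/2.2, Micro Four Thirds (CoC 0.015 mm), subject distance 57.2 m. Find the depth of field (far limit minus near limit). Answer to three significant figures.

44.7 m

Hyperfocal distance H = f²/(N·c) + f = 74²/(2.2 × 0.015) + 74 = 5476/0.033 + 74 ≈ 166013.4 mm ≈ 166.0 m.
Near limit Dn = s·(H − f)/(H + s − 2f) = 57200 × (166013.4 − 74) / (166013.4 + 57200 − 2 × 74) = 57200 × 165939.4 / 223065.4 ≈ 42551 mm.
Far limit Df = s·(H − f)/(H − s) = 57200 × (166013.4 − 74) / (166013.4 − 57200) = 57200 × 165939.4 / 108813.4 ≈ 87229 mm.
Depth of field = Df − Dn = 87229 − 42551 ≈ 44678 mm ≈ 44.7 m.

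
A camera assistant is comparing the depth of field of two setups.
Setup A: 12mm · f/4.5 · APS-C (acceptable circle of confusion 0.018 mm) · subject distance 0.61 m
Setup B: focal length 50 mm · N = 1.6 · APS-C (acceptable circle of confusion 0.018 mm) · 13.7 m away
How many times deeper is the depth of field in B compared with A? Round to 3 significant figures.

9.55

Setup A: H = 12²/(4.5×0.018) + 12 ≈ 1789.8 mm; DoF = Df − Dn = 919.19 − 456.46 ≈ 462.73 mm.
Setup B: H = 50²/(1.6×0.018) + 50 ≈ 86855.6 mm; DoF = Df − Dn = 16256.3 − 11838.4 ≈ 4417.9 mm.
Ratio = 4417.9 / 462.73 ≈ 9.55.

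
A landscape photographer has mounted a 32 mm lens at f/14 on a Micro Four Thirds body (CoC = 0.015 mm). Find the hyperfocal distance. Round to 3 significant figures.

4.91 m

Hyperfocal distance H = f²/(N·c) + f = 32²/(14 × 0.015) + 32 = 1024/0.21 + 32 ≈ 4908.2 mm ≈ 4.91 m.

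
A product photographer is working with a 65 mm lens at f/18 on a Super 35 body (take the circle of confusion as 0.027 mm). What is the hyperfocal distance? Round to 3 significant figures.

8.76 m

Hyperfocal distance H = f²/(N·c) + f = 65²/(18 × 0.027) + 65 = 4225/0.486 + 65 ≈ 8758.4 mm ≈ 8.76 m.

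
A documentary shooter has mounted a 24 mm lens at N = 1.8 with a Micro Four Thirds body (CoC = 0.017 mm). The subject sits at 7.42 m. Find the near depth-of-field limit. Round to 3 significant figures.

Hyperfocal distance H = f²/(N·c) + f = 24²/(1.8 × 0.017) + 24 = 576/0.0306 + 24 ≈ 18847.5 mm ≈ 18.85 m.
Near limit Dn = s·(H − f)/(H + s − 2f) = 7420 × (18847.5 − 24) / (18847.5 + 7420 − 2 × 24) = 7420 × 18823.5 / 26219.5 ≈ 5327.0 mm ≈ 5.33 m.

5.33 m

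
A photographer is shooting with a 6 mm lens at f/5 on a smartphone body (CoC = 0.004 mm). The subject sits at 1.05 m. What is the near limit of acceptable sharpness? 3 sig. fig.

Hyperfocal distance H = f²/(N·c) + f = 6²/(5 × 0.004) + 6 = 36/0.02 + 6 ≈ 1806.0 mm ≈ 1.806 m.
Near limit Dn = s·(H − f)/(H + s − 2f) = 1050 × (1806.0 − 6) / (1806.0 + 1050 − 2 × 6) = 1050 × 1800.0 / 2844.0 ≈ 664.56 mm ≈ 0.665 m.

0.665 m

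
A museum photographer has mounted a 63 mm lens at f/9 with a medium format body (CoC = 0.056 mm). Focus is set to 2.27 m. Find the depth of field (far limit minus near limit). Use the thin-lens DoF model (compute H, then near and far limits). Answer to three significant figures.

1.38 m

Hyperfocal distance H = f²/(N·c) + f = 63²/(9 × 0.056) + 63 = 3969/0.504 + 63 ≈ 7938.0 mm ≈ 7.938 m.
Near limit Dn = s·(H − f)/(H + s − 2f) = 2270 × (7938.0 − 63) / (7938.0 + 2270 − 2 × 63) = 2270 × 7875.0 / 10082.0 ≈ 1773.1 mm.
Far limit Df = s·(H − f)/(H − s) = 2270 × (7938.0 − 63) / (7938.0 − 2270) = 2270 × 7875.0 / 5668.0 ≈ 3153.9 mm.
Depth of field = Df − Dn = 3153.9 − 1773.1 ≈ 1380.8 mm ≈ 1.38 m.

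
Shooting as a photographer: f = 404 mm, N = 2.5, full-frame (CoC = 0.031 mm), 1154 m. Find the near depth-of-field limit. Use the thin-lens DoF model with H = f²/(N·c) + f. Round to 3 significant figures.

746 m

Hyperfocal distance H = f²/(N·c) + f = 404²/(2.5 × 0.031) + 404 = 163216/0.0775 + 404 ≈ 2106416.9 mm ≈ 2106 m.
Near limit Dn = s·(H − f)/(H + s − 2f) = 1154000 × (2106416.9 − 404) / (2106416.9 + 1154000 − 2 × 404) = 1154000 × 2106012.9 / 3259608.9 ≈ 745592 mm ≈ 746 m.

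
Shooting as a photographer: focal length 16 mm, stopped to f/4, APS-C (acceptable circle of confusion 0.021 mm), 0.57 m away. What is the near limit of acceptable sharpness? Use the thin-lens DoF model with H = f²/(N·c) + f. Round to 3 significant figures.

482 mm

Hyperfocal distance H = f²/(N·c) + f = 16²/(4 × 0.021) + 16 = 256/0.084 + 16 ≈ 3063.6 mm ≈ 3.064 m.
Near limit Dn = s·(H − f)/(H + s − 2f) = 570 × (3063.6 − 16) / (3063.6 + 570 − 2 × 16) = 570 × 3047.6 / 3601.6 ≈ 482.32 mm.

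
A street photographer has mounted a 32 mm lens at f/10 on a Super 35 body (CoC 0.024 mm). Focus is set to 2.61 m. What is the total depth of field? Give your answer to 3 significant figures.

Hyperfocal distance H = f²/(N·c) + f = 32²/(10 × 0.024) + 32 = 1024/0.24 + 32 ≈ 4298.7 mm ≈ 4.299 m.
Near limit Dn = s·(H − f)/(H + s − 2f) = 2610 × (4298.7 − 32) / (4298.7 + 2610 − 2 × 32) = 2610 × 4266.7 / 6844.7 ≈ 1627.0 mm.
Far limit Df = s·(H − f)/(H − s) = 2610 × (4298.7 − 32) / (4298.7 − 2610) = 2610 × 4266.7 / 1688.7 ≈ 6594.6 mm.
Depth of field = Df − Dn = 6594.6 − 1627.0 ≈ 4967.6 mm ≈ 4.97 m.

4.97 m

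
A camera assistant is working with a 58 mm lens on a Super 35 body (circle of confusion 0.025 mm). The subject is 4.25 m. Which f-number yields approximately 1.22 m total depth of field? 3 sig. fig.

f/4.52

Write h = H − f = f²/(N·c). The thin-lens limits are Dn = s·h/(h + (s−f)) and Df = s·h/(h − (s−f)), so DoF = Df − Dn = 2·s·(s−f)·h / (h² − (s−f)²).
That is a quadratic in h: DoF·h² − 2·s·(s−f)·h − DoF·(s−f)² = 0 ⇒ h = (s−f)·(s + √(s² + DoF²)) / DoF = 4192 × (4250 + √(4250² + 1220²)) / 1220 = 4192 × (4250 + 4421.64) / 1220 ≈ 29796 mm.
Then N = f²/(c·h) = 58² / (0.025 × 29796) = 3364 / 744.91 ≈ 4.52.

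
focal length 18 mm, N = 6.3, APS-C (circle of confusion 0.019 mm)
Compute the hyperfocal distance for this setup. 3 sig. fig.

Hyperfocal distance H = f²/(N·c) + f = 18²/(6.3 × 0.019) + 18 = 324/0.1197 + 18 ≈ 2724.8 mm ≈ 2.72 m.

2.72 m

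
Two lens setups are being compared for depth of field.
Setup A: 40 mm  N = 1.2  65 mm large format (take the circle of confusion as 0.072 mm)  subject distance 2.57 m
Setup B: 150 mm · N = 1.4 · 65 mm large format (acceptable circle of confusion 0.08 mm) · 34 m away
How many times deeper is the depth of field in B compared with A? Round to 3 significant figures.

16.5

Setup A: H = 40²/(1.2×0.072) + 40 ≈ 18558.5 mm; DoF = Df − Dn = 2976.67 − 2261.09 ≈ 715.58 mm.
Setup B: H = 150²/(1.4×0.08) + 150 ≈ 201042.9 mm; DoF = Df − Dn = 40890 − 29097 ≈ 11793 mm.
Ratio = 11793 / 715.58 ≈ 16.5.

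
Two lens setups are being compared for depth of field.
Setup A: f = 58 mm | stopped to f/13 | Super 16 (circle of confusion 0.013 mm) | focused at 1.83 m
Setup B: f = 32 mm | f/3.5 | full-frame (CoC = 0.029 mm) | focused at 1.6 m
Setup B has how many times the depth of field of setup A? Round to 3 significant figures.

1.55

Setup A: H = 58²/(13×0.013) + 58 ≈ 19963.3 mm; DoF = Df − Dn = 2008.83 − 1680.41 ≈ 328.42 mm.
Setup B: H = 32²/(3.5×0.029) + 32 ≈ 10120.7 mm; DoF = Df − Dn = 1894.44 − 1384.78 ≈ 509.66 mm.
Ratio = 509.66 / 328.42 ≈ 1.55.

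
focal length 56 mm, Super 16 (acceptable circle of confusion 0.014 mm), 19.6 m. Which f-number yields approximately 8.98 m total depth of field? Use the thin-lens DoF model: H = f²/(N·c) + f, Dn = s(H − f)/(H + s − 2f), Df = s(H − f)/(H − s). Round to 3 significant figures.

f/2.50

Write h = H − f = f²/(N·c). The thin-lens limits are Dn = s·h/(h + (s−f)) and Df = s·h/(h − (s−f)), so DoF = Df − Dn = 2·s·(s−f)·h / (h² − (s−f)²).
That is a quadratic in h: DoF·h² − 2·s·(s−f)·h − DoF·(s−f)² = 0 ⇒ h = (s−f)·(s + √(s² + DoF²)) / DoF = 19544 × (19600 + √(19600² + 8980²)) / 8980 = 19544 × (19600 + 21559.2) / 8980 ≈ 89579 mm.
Then N = f²/(c·h) = 56² / (0.014 × 89579) = 3136 / 1254.1 ≈ 2.50.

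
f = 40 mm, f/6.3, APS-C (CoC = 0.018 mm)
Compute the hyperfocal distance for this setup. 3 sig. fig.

Hyperfocal distance H = f²/(N·c) + f = 40²/(6.3 × 0.018) + 40 = 1600/0.1134 + 40 ≈ 14149.3 mm ≈ 14.1 m.

14.1 m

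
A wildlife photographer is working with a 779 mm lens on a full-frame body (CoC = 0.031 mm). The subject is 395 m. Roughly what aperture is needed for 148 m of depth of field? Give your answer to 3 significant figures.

f/9

Write h = H − f = f²/(N·c). The thin-lens limits are Dn = s·h/(h + (s−f)) and Df = s·h/(h − (s−f)), so DoF = Df − Dn = 2·s·(s−f)·h / (h² − (s−f)²).
That is a quadratic in h: DoF·h² − 2·s·(s−f)·h − DoF·(s−f)² = 0 ⇒ h = (s−f)·(s + √(s² + DoF²)) / DoF = 394221 × (395000 + √(395000² + 148000²)) / 148000 = 394221 × (395000 + 421816) / 148000 ≈ 2175717 mm.
Then N = f²/(c·h) = 779² / (0.031 × 2175717) = 606841 / 67447 ≈ 9.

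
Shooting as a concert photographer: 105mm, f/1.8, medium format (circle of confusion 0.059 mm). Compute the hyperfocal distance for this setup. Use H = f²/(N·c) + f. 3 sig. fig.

104 m

Hyperfocal distance H = f²/(N·c) + f = 105²/(1.8 × 0.059) + 105 = 11025/0.1062 + 105 ≈ 103918.6 mm ≈ 104 m.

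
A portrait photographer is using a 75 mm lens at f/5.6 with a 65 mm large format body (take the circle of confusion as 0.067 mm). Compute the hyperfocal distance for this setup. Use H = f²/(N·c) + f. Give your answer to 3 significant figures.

Hyperfocal distance H = f²/(N·c) + f = 75²/(5.6 × 0.067) + 75 = 5625/0.3752 + 75 ≈ 15067.0 mm ≈ 15.1 m.

15.1 m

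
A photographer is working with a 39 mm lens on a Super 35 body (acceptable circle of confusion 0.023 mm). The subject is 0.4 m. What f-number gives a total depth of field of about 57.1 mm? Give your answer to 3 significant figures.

f/13

Write h = H − f = f²/(N·c). The thin-lens limits are Dn = s·h/(h + (s−f)) and Df = s·h/(h − (s−f)), so DoF = Df − Dn = 2·s·(s−f)·h / (h² − (s−f)²).
That is a quadratic in h: DoF·h² − 2·s·(s−f)·h − DoF·(s−f)² = 0 ⇒ h = (s−f)·(s + √(s² + DoF²)) / DoF = 361 × (400 + √(400² + 57.1²)) / 57.1 = 361 × (400 + 404.055) / 57.1 ≈ 5083.4 mm.
Then N = f²/(c·h) = 39² / (0.023 × 5083.4) = 1521 / 116.92 ≈ 13.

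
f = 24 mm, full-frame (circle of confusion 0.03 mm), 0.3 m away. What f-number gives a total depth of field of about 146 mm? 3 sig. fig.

f/16

Write h = H − f = f²/(N·c). The thin-lens limits are Dn = s·h/(h + (s−f)) and Df = s·h/(h − (s−f)), so DoF = Df − Dn = 2·s·(s−f)·h / (h² − (s−f)²).
That is a quadratic in h: DoF·h² − 2·s·(s−f)·h − DoF·(s−f)² = 0 ⇒ h = (s−f)·(s + √(s² + DoF²)) / DoF = 276 × (300 + √(300² + 146²)) / 146 = 276 × (300 + 333.641) / 146 ≈ 1197.8 mm.
Then N = f²/(c·h) = 24² / (0.03 × 1197.8) = 576 / 35.935 ≈ 16.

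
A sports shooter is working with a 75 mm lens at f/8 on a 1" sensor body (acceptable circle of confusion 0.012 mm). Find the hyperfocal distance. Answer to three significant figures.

Hyperfocal distance H = f²/(N·c) + f = 75²/(8 × 0.012) + 75 = 5625/0.096 + 75 ≈ 58668.8 mm ≈ 58.7 m.

58.7 m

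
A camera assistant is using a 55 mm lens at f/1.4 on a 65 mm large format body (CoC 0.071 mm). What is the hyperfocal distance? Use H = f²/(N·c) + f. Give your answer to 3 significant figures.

30.5 m

Hyperfocal distance H = f²/(N·c) + f = 55²/(1.4 × 0.071) + 55 = 3025/0.0994 + 55 ≈ 30487.6 mm ≈ 30.5 m.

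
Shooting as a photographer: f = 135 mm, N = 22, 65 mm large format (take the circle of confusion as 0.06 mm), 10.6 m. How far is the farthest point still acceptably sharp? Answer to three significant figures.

43.8 m

Hyperfocal distance H = f²/(N·c) + f = 135²/(22 × 0.06) + 135 = 18225/1.32 + 135 ≈ 13941.8 mm ≈ 13.94 m.
Far limit Df = s·(H − f)/(H − s) = 10600 × (13941.8 − 135) / (13941.8 − 10600) = 10600 × 13806.8 / 3341.8 ≈ 43794 mm ≈ 43.8 m.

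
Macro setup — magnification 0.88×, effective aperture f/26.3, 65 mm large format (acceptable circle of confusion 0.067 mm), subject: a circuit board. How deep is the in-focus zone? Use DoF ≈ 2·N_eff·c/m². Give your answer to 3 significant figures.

4.55 mm

At magnification m, DoF ≈ 2·N_eff·c/m² = 2 × 26.3 × 0.067 / 0.88² = 3.524 / 0.7744 ≈ 4.55 mm.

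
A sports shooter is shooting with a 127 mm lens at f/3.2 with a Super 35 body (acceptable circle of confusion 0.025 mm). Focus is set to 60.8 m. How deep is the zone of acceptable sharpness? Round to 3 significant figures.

Hyperfocal distance H = f²/(N·c) + f = 127²/(3.2 × 0.025) + 127 = 16129/0.08 + 127 ≈ 201739.5 mm ≈ 201.7 m.
Near limit Dn = s·(H − f)/(H + s − 2f) = 60800 × (201739.5 − 127) / (201739.5 + 60800 − 2 × 127) = 60800 × 201612.5 / 262285.5 ≈ 46735 mm.
Far limit Df = s·(H − f)/(H − s) = 60800 × (201739.5 − 127) / (201739.5 − 60800) = 60800 × 201612.5 / 140939.5 ≈ 86974 mm.
Depth of field = Df − Dn = 86974 − 46735 ≈ 40239 mm ≈ 40.2 m.

40.2 m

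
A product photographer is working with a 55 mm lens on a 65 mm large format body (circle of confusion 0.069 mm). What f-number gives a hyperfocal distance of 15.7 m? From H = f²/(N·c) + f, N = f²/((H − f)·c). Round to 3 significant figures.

Rearrange H = f²/(N·c) + f for N: N = f² / ((H − f)·c).
N = 55² / ((15700 − 55) × 0.069) = 3025 / 1080 ≈ 2.80.

f/2.80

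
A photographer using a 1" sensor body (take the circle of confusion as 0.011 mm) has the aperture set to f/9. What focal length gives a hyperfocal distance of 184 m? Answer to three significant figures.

From H = f²/(N·c) + f, with f ≪ H: f ≈ √(H·N·c) = √(184000 × 9 × 0.011) = √18216 ≈ 135.0 mm.
The +f correction barely moves this — solving exactly, f² + N·c·f − N·c·H = 0 ⇒ f = (−N·c + √((N·c)² + 4·N·c·H))/2 = (−0.099 + √72864)/2 ≈ 134.92 mm, so f ≈ 135 mm.

135 mm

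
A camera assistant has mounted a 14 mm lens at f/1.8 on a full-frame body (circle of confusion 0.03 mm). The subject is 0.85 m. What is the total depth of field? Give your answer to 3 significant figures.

413 mm

Hyperfocal distance H = f²/(N·c) + f = 14²/(1.8 × 0.03) + 14 = 196/0.054 + 14 ≈ 3643.6 mm ≈ 3.644 m.
Near limit Dn = s·(H − f)/(H + s − 2f) = 850 × (3643.6 − 14) / (3643.6 + 850 − 2 × 14) = 850 × 3629.6 / 4465.6 ≈ 690.87 mm.
Far limit Df = s·(H − f)/(H − s) = 850 × (3643.6 − 14) / (3643.6 − 850) = 850 × 3629.6 / 2793.6 ≈ 1104.36 mm.
Depth of field = Df − Dn = 1104.36 − 690.87 ≈ 413.49 mm.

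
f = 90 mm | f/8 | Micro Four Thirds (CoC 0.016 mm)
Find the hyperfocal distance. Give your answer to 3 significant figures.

Hyperfocal distance H = f²/(N·c) + f = 90²/(8 × 0.016) + 90 = 8100/0.128 + 90 ≈ 63371.2 mm ≈ 63.4 m.

63.4 m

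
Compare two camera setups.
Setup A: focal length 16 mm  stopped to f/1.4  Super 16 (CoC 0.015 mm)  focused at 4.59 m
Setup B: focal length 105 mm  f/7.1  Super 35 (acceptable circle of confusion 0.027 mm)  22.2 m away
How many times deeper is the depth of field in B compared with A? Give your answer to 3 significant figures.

Setup A: H = 16²/(1.4×0.015) + 16 ≈ 12206.5 mm; DoF = Df − Dn = 7346.5 − 3337.7 ≈ 4008.8 mm.
Setup B: H = 105²/(7.1×0.027) + 105 ≈ 57616.7 mm; DoF = Df − Dn = 36050 − 16038 ≈ 20012 mm.
Ratio = 20012 / 4008.8 ≈ 4.99.

4.99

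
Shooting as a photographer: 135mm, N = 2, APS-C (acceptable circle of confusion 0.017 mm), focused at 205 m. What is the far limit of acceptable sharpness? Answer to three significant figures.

Hyperfocal distance H = f²/(N·c) + f = 135²/(2 × 0.017) + 135 = 18225/0.034 + 135 ≈ 536164.4 mm ≈ 536.2 m.
Far limit Df = s·(H − f)/(H − s) = 205000 × (536164.4 − 135) / (536164.4 − 205000) = 205000 × 536029.4 / 331164.4 ≈ 331817 mm ≈ 332 m.

332 m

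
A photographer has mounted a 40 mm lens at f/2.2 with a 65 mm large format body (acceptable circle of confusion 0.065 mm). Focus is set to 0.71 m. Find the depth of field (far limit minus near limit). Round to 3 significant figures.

Hyperfocal distance H = f²/(N·c) + f = 40²/(2.2 × 0.065) + 40 = 1600/0.143 + 40 ≈ 11228.8 mm ≈ 11.23 m.
Near limit Dn = s·(H − f)/(H + s − 2f) = 710 × (11228.8 − 40) / (11228.8 + 710 − 2 × 40) = 710 × 11188.8 / 11858.8 ≈ 669.886 mm.
Far limit Df = s·(H − f)/(H − s) = 710 × (11228.8 − 40) / (11228.8 − 710) = 710 × 11188.8 / 10518.8 ≈ 755.224 mm.
Depth of field = Df − Dn = 755.224 − 669.886 ≈ 85.338 mm.

85.3 mm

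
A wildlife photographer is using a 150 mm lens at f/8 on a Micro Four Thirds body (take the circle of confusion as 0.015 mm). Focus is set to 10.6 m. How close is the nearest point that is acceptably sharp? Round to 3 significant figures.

Hyperfocal distance H = f²/(N·c) + f = 150²/(8 × 0.015) + 150 = 22500/0.12 + 150 ≈ 187650.0 mm ≈ 187.7 m.
Near limit Dn = s·(H − f)/(H + s − 2f) = 10600 × (187650.0 − 150) / (187650.0 + 10600 − 2 × 150) = 10600 × 187500.0 / 197950.0 ≈ 10040 mm ≈ 10.0 m.

10.0 m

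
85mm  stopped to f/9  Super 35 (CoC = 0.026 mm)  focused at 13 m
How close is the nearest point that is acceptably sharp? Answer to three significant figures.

9.17 m

Hyperfocal distance H = f²/(N·c) + f = 85²/(9 × 0.026) + 85 = 7225/0.234 + 85 ≈ 30961.1 mm ≈ 30.96 m.
Near limit Dn = s·(H − f)/(H + s − 2f) = 13000 × (30961.1 − 85) / (30961.1 + 13000 − 2 × 85) = 13000 × 30876.1 / 43791.1 ≈ 9166.0 mm ≈ 9.17 m.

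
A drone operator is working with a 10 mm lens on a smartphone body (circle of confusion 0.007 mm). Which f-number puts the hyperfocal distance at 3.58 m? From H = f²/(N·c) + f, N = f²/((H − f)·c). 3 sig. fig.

f/4

Rearrange H = f²/(N·c) + f for N: N = f² / ((H − f)·c).
N = 10² / ((3580 − 10) × 0.007) = 100 / 24.99 ≈ 4.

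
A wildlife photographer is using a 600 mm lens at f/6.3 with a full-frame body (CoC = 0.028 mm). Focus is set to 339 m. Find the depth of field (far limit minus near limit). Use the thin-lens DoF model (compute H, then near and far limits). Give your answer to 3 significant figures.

Hyperfocal distance H = f²/(N·c) + f = 600²/(6.3 × 0.028) + 600 = 360000/0.1764 + 600 ≈ 2041416.3 mm ≈ 2041 m.
Near limit Dn = s·(H − f)/(H + s − 2f) = 339000 × (2041416.3 − 600) / (2041416.3 + 339000 − 2 × 600) = 339000 × 2040816.3 / 2379216.3 ≈ 290783 mm.
Far limit Df = s·(H − f)/(H − s) = 339000 × (2041416.3 − 600) / (2041416.3 − 339000) = 339000 × 2040816.3 / 1702416.3 ≈ 406385 mm.
Depth of field = Df − Dn = 406385 − 290783 ≈ 115602 mm ≈ 116 m.

116 m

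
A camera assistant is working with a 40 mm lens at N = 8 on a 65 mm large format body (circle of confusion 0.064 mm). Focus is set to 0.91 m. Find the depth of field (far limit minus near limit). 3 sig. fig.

Hyperfocal distance H = f²/(N·c) + f = 40²/(8 × 0.064) + 40 = 1600/0.512 + 40 ≈ 3165.0 mm ≈ 3.165 m.
Near limit Dn = s·(H − f)/(H + s − 2f) = 910 × (3165.0 − 40) / (3165.0 + 910 − 2 × 40) = 910 × 3125.0 / 3995.0 ≈ 711.83 mm.
Far limit Df = s·(H − f)/(H − s) = 910 × (3165.0 − 40) / (3165.0 − 910) = 910 × 3125.0 / 2255.0 ≈ 1261.09 mm.
Depth of field = Df − Dn = 1261.09 − 711.83 ≈ 549.26 mm ≈ 0.549 m.

0.549 m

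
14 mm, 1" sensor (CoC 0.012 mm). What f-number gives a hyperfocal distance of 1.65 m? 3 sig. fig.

f/9.98

Rearrange H = f²/(N·c) + f for N: N = f² / ((H − f)·c).
N = 14² / ((1650 − 14) × 0.012) = 196 / 19.63 ≈ 9.98.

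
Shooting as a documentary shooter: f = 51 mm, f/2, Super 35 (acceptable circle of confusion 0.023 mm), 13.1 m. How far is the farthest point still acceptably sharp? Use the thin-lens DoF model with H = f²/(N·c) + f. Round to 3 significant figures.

Hyperfocal distance H = f²/(N·c) + f = 51²/(2 × 0.023) + 51 = 2601/0.046 + 51 ≈ 56594.5 mm ≈ 56.59 m.
Far limit Df = s·(H − f)/(H − s) = 13100 × (56594.5 − 51) / (56594.5 − 13100) = 13100 × 56543.5 / 43494.5 ≈ 17030 mm ≈ 17.0 m.

17.0 m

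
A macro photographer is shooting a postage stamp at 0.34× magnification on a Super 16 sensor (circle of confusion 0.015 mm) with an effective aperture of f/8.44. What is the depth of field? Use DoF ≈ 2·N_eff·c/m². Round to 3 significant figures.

At magnification m, DoF ≈ 2·N_eff·c/m² = 2 × 8.44 × 0.015 / 0.34² = 0.2532 / 0.1156 ≈ 2.19 mm.

2.19 mm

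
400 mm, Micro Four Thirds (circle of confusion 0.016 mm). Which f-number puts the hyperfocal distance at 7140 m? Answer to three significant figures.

Rearrange H = f²/(N·c) + f for N: N = f² / ((H − f)·c).
N = 400² / ((7140000 − 400) × 0.016) = 160000 / 114234 ≈ 1.40.

f/1.40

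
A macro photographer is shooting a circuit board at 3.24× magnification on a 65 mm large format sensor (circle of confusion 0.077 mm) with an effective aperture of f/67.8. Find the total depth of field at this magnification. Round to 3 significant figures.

At magnification m, DoF ≈ 2·N_eff·c/m² = 2 × 67.8 × 0.077 / 3.24² = 10.44 / 10.5 ≈ 0.995 mm.

0.995 mm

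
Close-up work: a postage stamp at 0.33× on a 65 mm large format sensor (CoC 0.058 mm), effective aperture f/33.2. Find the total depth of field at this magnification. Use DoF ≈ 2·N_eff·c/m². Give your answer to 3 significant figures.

At magnification m, DoF ≈ 2·N_eff·c/m² = 2 × 33.2 × 0.058 / 0.33² = 3.851 / 0.1089 ≈ 35.4 mm.

35.4 mm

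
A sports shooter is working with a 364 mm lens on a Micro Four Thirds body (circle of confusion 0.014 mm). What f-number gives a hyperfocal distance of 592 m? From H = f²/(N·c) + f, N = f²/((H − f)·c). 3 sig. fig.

f/16

Rearrange H = f²/(N·c) + f for N: N = f² / ((H − f)·c).
N = 364² / ((592000 − 364) × 0.014) = 132496 / 8283 ≈ 16.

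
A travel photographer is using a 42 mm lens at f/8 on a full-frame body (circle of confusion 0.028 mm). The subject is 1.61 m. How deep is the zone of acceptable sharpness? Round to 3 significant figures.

0.668 m

Hyperfocal distance H = f²/(N·c) + f = 42²/(8 × 0.028) + 42 = 1764/0.224 + 42 ≈ 7917.0 mm ≈ 7.917 m.
Near limit Dn = s·(H − f)/(H + s − 2f) = 1610 × (7917.0 − 42) / (7917.0 + 1610 − 2 × 42) = 1610 × 7875.0 / 9443.0 ≈ 1342.66 mm.
Far limit Df = s·(H − f)/(H − s) = 1610 × (7917.0 − 42) / (7917.0 − 1610) = 1610 × 7875.0 / 6307.0 ≈ 2010.27 mm.
Depth of field = Df − Dn = 2010.27 − 1342.66 ≈ 667.61 mm ≈ 0.668 m.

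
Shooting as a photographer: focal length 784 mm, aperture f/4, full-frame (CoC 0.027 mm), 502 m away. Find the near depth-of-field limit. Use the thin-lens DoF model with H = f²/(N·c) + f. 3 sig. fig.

Hyperfocal distance H = f²/(N·c) + f = 784²/(4 × 0.027) + 784 = 614656/0.108 + 784 ≈ 5692043.3 mm ≈ 5692 m.
Near limit Dn = s·(H − f)/(H + s − 2f) = 502000 × (5692043.3 − 784) / (5692043.3 + 502000 − 2 × 784) = 502000 × 5691259.3 / 6192475.3 ≈ 461368 mm ≈ 461 m.

461 m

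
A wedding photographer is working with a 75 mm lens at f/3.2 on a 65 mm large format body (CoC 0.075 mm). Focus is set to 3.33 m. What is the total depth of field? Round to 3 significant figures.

0.943 m

Hyperfocal distance H = f²/(N·c) + f = 75²/(3.2 × 0.075) + 75 = 5625/0.24 + 75 ≈ 23512.5 mm ≈ 23.51 m.
Near limit Dn = s·(H − f)/(H + s − 2f) = 3330 × (23512.5 − 75) / (23512.5 + 3330 − 2 × 75) = 3330 × 23437.5 / 26692.5 ≈ 2923.93 mm.
Far limit Df = s·(H − f)/(H − s) = 3330 × (23512.5 − 75) / (23512.5 − 3330) = 3330 × 23437.5 / 20182.5 ≈ 3867.06 mm.
Depth of field = Df − Dn = 3867.06 − 2923.93 ≈ 943.13 mm ≈ 0.943 m.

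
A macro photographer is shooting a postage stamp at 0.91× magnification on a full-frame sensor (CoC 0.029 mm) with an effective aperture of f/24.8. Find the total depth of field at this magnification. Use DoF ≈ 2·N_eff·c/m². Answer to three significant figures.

1.74 mm

At magnification m, DoF ≈ 2·N_eff·c/m² = 2 × 24.8 × 0.029 / 0.91² = 1.438 / 0.8281 ≈ 1.74 mm.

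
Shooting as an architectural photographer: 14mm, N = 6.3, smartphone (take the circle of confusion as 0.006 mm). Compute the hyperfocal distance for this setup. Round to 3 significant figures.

Hyperfocal distance H = f²/(N·c) + f = 14²/(6.3 × 0.006) + 14 = 196/0.0378 + 14 ≈ 5199.2 mm ≈ 5.20 m.

5.20 m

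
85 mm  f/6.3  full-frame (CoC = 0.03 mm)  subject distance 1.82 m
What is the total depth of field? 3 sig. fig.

166 mm

Hyperfocal distance H = f²/(N·c) + f = 85²/(6.3 × 0.03) + 85 = 7225/0.189 + 85 ≈ 38312.5 mm ≈ 38.31 m.
Near limit Dn = s·(H − f)/(H + s − 2f) = 1820 × (38312.5 − 85) / (38312.5 + 1820 − 2 × 85) = 1820 × 38227.5 / 39962.5 ≈ 1740.98 mm.
Far limit Df = s·(H − f)/(H − s) = 1820 × (38312.5 − 85) / (38312.5 − 1820) = 1820 × 38227.5 / 36492.5 ≈ 1906.53 mm.
Depth of field = Df − Dn = 1906.53 − 1740.98 ≈ 165.55 mm.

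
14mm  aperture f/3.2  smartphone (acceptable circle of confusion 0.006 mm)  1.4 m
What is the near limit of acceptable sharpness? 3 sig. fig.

1.23 m

Hyperfocal distance H = f²/(N·c) + f = 14²/(3.2 × 0.006) + 14 = 196/0.0192 + 14 ≈ 10222.3 mm ≈ 10.22 m.
Near limit Dn = s·(H − f)/(H + s − 2f) = 1400 × (10222.3 − 14) / (10222.3 + 1400 − 2 × 14) = 1400 × 10208.3 / 11594.3 ≈ 1232.6 mm ≈ 1.23 m.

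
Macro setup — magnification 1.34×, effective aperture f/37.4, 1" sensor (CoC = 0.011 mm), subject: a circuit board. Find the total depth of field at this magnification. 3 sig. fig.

At magnification m, DoF ≈ 2·N_eff·c/m² = 2 × 37.4 × 0.011 / 1.34² = 0.8228 / 1.796 ≈ 0.458 mm.

0.458 mm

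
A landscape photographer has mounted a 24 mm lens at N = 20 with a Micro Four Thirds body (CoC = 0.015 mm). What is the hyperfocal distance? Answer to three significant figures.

1.94 m

Hyperfocal distance H = f²/(N·c) + f = 24²/(20 × 0.015) + 24 = 576/0.3 + 24 ≈ 1944.0 mm ≈ 1.94 m.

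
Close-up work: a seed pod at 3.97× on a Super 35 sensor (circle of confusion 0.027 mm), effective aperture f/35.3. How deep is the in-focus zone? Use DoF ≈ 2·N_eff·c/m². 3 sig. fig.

0.121 mm

At magnification m, DoF ≈ 2·N_eff·c/m² = 2 × 35.3 × 0.027 / 3.97² = 1.906 / 15.76 ≈ 0.121 mm.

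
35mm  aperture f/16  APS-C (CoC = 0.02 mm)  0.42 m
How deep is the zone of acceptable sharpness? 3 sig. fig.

85.3 mm

Hyperfocal distance H = f²/(N·c) + f = 35²/(16 × 0.02) + 35 = 1225/0.32 + 35 ≈ 3863.1 mm ≈ 3.863 m.
Near limit Dn = s·(H − f)/(H + s − 2f) = 420 × (3863.1 − 35) / (3863.1 + 420 − 2 × 35) = 420 × 3828.1 / 4213.1 ≈ 381.620 mm.
Far limit Df = s·(H − f)/(H − s) = 420 × (3863.1 − 35) / (3863.1 − 420) = 420 × 3828.1 / 3443.1 ≈ 466.963 mm.
Depth of field = Df − Dn = 466.963 − 381.620 ≈ 85.343 mm.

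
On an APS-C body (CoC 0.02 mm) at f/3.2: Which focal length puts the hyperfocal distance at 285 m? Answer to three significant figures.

From H = f²/(N·c) + f, with f ≪ H: f ≈ √(H·N·c) = √(285000 × 3.2 × 0.02) = √18240 ≈ 135.1 mm.
The +f correction barely moves this — solving exactly, f² + N·c·f − N·c·H = 0 ⇒ f = (−N·c + √((N·c)² + 4·N·c·H))/2 = (−0.064 + √72960)/2 ≈ 135.02 mm, so f ≈ 135 mm.

135 mm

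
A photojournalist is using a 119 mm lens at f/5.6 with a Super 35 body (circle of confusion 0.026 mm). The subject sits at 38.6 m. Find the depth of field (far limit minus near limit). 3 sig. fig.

36.2 m

Hyperfocal distance H = f²/(N·c) + f = 119²/(5.6 × 0.026) + 119 = 14161/0.1456 + 119 ≈ 97378.6 mm ≈ 97.38 m.
Near limit Dn = s·(H − f)/(H + s − 2f) = 38600 × (97378.6 − 119) / (97378.6 + 38600 − 2 × 119) = 38600 × 97259.6 / 135740.6 ≈ 27657 mm.
Far limit Df = s·(H − f)/(H − s) = 38600 × (97378.6 − 119) / (97378.6 − 38600) = 38600 × 97259.6 / 58778.6 ≈ 63871 mm.
Depth of field = Df − Dn = 63871 − 27657 ≈ 36214 mm ≈ 36.2 m.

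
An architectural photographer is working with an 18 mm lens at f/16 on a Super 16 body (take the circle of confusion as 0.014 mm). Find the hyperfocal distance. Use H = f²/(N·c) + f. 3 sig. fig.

1.46 m

Hyperfocal distance H = f²/(N·c) + f = 18²/(16 × 0.014) + 18 = 324/0.224 + 18 ≈ 1464.4 mm ≈ 1.46 m.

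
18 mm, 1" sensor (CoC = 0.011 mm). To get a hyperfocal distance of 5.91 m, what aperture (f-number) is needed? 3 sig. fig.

Rearrange H = f²/(N·c) + f for N: N = f² / ((H − f)·c).
N = 18² / ((5910 − 18) × 0.011) = 324 / 64.81 ≈ 5.

f/5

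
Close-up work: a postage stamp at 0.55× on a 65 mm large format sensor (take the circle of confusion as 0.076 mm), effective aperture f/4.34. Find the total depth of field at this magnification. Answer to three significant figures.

At magnification m, DoF ≈ 2·N_eff·c/m² = 2 × 4.34 × 0.076 / 0.55² = 0.6597 / 0.3025 ≈ 2.18 mm.

2.18 mm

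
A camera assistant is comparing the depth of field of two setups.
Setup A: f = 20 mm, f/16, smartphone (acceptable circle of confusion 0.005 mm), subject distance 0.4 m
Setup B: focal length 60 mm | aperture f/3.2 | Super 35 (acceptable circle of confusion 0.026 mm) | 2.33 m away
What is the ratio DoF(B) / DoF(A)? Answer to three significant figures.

4.01

Setup A: H = 20²/(16×0.005) + 20 ≈ 5020.0 mm; DoF = Df − Dn = 432.900 − 371.747 ≈ 61.153 mm.
Setup B: H = 60²/(3.2×0.026) + 60 ≈ 43329.2 mm; DoF = Df − Dn = 2459.00 − 2213.86 ≈ 245.14 mm.
Ratio = 245.14 / 61.153 ≈ 4.01.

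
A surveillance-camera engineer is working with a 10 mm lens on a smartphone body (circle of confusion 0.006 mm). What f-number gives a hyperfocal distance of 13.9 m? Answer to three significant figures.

Rearrange H = f²/(N·c) + f for N: N = f² / ((H − f)·c).
N = 10² / ((13900 − 10) × 0.006) = 100 / 83.34 ≈ 1.20.

f/1.20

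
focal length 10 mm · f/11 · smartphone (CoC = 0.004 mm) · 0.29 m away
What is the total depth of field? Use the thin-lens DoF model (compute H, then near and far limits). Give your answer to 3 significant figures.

72.6 mm

Hyperfocal distance H = f²/(N·c) + f = 10²/(11 × 0.004) + 10 = 100/0.044 + 10 ≈ 2282.7 mm ≈ 2.283 m.
Near limit Dn = s·(H − f)/(H + s − 2f) = 290 × (2282.7 − 10) / (2282.7 + 290 − 2 × 10) = 290 × 2272.7 / 2552.7 ≈ 258.191 mm.
Far limit Df = s·(H − f)/(H − s) = 290 × (2282.7 − 10) / (2282.7 − 290) = 290 × 2272.7 / 1992.7 ≈ 330.748 mm.
Depth of field = Df − Dn = 330.748 − 258.191 ≈ 72.557 mm.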